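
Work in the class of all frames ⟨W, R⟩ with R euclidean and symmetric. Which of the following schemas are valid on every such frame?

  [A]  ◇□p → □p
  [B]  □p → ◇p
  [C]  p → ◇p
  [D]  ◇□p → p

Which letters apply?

A, D

A symmetric euclidean relation is transitive (uRv and vRw give vRu by symmetry, then uRw by the euclidean condition, applied at v).
(A) ◇□p → □p is the dual of axiom 5; it is valid on a frame exactly when R is euclidean. Every such R is euclidean, so valid.
(B) □p → ◇p is axiom D, which corresponds to seriality. Such an R need not be serial — not valid.
(C) p → ◇p is the dual of axiom T, which corresponds to reflexivity. Such an R need not be reflexive — not valid.
(D) ◇□p → p is the dual of axiom B; it is valid on a frame exactly when R is symmetric. Every such R is symmetric, so valid.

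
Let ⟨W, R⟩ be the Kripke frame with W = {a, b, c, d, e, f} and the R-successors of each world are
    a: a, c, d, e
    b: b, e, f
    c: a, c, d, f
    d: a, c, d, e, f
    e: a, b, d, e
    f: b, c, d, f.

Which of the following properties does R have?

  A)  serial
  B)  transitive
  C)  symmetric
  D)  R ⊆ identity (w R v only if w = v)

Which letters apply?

(A) serial: every world has an R-successor.
(B) not transitive: a R c and c R f but not a R f.
(C) symmetric: every R-edge is matched by its reverse.
(D) not ⊆ identity: a R c with a ≠ c.

A, C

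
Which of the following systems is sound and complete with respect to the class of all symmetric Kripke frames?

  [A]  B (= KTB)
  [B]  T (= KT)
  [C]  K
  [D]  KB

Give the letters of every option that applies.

(A) B (= KTB) is determined by the class of reflexive and symmetric frames.
(B) T (= KT) is determined by the class of reflexive frames.
(C) K is determined by the class of arbitrary frames.
(D) KB is determined by exactly this class.

D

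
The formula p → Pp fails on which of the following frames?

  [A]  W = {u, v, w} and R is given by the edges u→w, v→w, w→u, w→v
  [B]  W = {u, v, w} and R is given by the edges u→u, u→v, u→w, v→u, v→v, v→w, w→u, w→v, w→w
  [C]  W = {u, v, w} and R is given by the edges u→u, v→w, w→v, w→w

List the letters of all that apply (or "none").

The schema p → Pp is the dual of axiom T; it is valid on a frame iff R is reflexive.
(A) R is not reflexive (not u R u), so the schema fails here.
(B) R is reflexive (each world relates to itself), so the schema is valid here.
(C) R is not reflexive (not v R v), so the schema fails here.

A, C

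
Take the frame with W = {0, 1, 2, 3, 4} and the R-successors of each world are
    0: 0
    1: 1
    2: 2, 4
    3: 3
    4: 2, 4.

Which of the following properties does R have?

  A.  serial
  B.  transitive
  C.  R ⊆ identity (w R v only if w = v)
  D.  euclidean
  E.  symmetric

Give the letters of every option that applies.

A, B, D, E

(A) serial: every world has an R-successor.
(B) transitive: R is closed under composition.
(C) not ⊆ identity: 2 R 4 with 2 ≠ 4.
(D) euclidean: any two R-successors of the same world are R-related.
(E) symmetric: every R-edge is matched by its reverse.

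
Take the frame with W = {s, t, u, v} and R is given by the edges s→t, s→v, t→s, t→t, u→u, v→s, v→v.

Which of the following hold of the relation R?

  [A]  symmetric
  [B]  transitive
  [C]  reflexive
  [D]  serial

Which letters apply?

A, D

(A) symmetric: every R-edge is matched by its reverse.
(B) not transitive: s R t and t R s but not s R s.
(C) not reflexive: not s R s.
(D) serial: every world has an R-successor.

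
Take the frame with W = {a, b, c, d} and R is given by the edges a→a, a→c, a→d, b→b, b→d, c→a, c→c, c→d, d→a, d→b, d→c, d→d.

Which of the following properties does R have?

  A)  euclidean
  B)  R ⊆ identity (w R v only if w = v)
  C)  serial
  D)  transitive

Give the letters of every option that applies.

C

(A) not euclidean: d R a and d R b but not a R b.
(B) not ⊆ identity: a R c with a ≠ c.
(C) serial: every world has an R-successor.
(D) not transitive: a R d and d R b but not a R b.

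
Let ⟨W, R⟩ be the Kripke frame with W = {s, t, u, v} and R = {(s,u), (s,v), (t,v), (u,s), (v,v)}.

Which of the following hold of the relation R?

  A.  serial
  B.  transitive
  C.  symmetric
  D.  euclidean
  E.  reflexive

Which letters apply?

(A) serial: every world has an R-successor.
(B) not transitive: s R u and u R s but not s R s.
(C) not symmetric: s R v but not v R s.
(D) not euclidean: s R u and s R v but not u R v.
(E) not reflexive: not s R s.

A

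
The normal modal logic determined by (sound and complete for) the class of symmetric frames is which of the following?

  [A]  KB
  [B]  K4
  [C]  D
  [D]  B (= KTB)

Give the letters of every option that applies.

(A) KB is determined by exactly this class.
(B) K4 is determined by the class of transitive frames.
(C) D is determined by the class of serial frames.
(D) B (= KTB) is determined by the class of reflexive and symmetric frames.

A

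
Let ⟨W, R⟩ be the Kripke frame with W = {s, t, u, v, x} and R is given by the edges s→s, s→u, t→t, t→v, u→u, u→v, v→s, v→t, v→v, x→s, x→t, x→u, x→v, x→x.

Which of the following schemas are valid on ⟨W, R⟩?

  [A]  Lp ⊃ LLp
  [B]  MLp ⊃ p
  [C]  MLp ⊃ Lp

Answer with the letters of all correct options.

R is not symmetric: s R u but not u R s.
R is not transitive: s R u and u R v but not s R v.
R is not euclidean: s R u and s R s but not u R s.
(A) Lp ⊃ LLp is axiom 4, which corresponds to transitivity. R is not transitive — not valid.
(B) MLp ⊃ p is the dual of axiom B; it is valid on a frame exactly when R is symmetric. R is not symmetric, so not valid.
(C) the dual of axiom 5: valid iff R is euclidean. R is not euclidean — not valid.

none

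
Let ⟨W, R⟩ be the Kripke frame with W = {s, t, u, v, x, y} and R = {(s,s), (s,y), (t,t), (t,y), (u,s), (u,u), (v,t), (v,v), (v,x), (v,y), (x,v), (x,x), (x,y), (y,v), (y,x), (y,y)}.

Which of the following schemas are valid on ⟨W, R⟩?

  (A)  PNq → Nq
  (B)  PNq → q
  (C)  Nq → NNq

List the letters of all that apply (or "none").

R is not symmetric: s R y but not y R s.
R is not transitive: s R y and y R v but not s R v.
R is not euclidean: s R y and s R s but not y R s.
(A) the dual of axiom 5: valid iff R is euclidean. R is not euclidean — not valid.
(B) the dual of axiom B: valid iff R is symmetric. R is not symmetric — not valid.
(C) axiom 4: valid iff R is transitive. R is not transitive — not valid.

none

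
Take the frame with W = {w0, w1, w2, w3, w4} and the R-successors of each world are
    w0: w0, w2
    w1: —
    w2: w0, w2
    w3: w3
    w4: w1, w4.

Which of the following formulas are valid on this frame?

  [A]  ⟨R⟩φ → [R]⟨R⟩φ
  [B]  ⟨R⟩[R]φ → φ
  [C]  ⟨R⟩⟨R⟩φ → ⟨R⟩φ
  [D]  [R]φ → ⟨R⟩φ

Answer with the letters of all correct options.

R is not symmetric: w4 R w1 but not w1 R w4.
R is transitive: R is closed under composition.
R is not euclidean: w4 R w1 and w4 R w4 but not w1 R w4.
R is not serial: w1 has no R-successor.
(A) ⟨R⟩φ → [R]⟨R⟩φ (axiom 5) characterises the euclidean frames. R is not euclidean — not valid.
(B) ⟨R⟩[R]φ → φ is the dual of axiom B; it is valid on a frame exactly when R is symmetric. R is not symmetric, so not valid.
(C) ⟨R⟩⟨R⟩φ → ⟨R⟩φ is the dual of axiom 4; it is valid on a frame exactly when R is transitive. R is transitive, so valid.
(D) [R]φ → ⟨R⟩φ is axiom D, which corresponds to seriality. R is not serial — not valid.

C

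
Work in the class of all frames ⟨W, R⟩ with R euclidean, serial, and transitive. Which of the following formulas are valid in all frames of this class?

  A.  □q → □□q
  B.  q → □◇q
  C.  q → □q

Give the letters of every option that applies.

(A) □q → □□q is axiom 4; it is valid on a frame exactly when R is transitive. Every such R is transitive, so valid.
(B) q → □◇q (axiom B) characterises the symmetric frames. Such an R need not be symmetric — not valid.
(C) q → □q is equivalent to ◇p→p; it holds exactly when R ⊆ identity. Such an R need not be a subset of the identity — not valid.

A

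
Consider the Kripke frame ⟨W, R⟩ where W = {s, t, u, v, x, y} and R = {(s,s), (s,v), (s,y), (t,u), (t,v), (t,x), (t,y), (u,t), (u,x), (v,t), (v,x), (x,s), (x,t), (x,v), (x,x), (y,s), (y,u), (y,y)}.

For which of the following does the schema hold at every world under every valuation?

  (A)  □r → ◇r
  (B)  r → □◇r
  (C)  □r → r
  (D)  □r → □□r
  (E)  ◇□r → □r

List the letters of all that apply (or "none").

R is not reflexive: not t R t.
R is not symmetric: s R v but not v R s.
R is not transitive: s R v and v R t but not s R t.
R is not euclidean: s R v and s R s but not v R s.
R is serial: every world has an R-successor.
(A) □r → ◇r (axiom D) characterises the serial frames. R is serial — valid.
(B) axiom B: valid iff R is symmetric. R is not symmetric — not valid.
(C) □r → r is axiom T; it is valid on a frame exactly when R is reflexive. R is not reflexive, so not valid.
(D) □r → □□r is axiom 4, which corresponds to transitivity. R is not transitive — not valid.
(E) ◇□r → □r (the dual of axiom 5) characterises the euclidean frames. R is not euclidean — not valid.

A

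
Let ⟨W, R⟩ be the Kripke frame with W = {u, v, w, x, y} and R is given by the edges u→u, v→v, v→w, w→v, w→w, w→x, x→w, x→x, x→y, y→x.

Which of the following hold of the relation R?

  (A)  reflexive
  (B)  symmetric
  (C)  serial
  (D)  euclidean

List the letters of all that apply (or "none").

B, C

(A) not reflexive: not y R y.
(B) symmetric: every R-edge is matched by its reverse.
(C) serial: every world has an R-successor.
(D) not euclidean: w R v and w R x but not v R x.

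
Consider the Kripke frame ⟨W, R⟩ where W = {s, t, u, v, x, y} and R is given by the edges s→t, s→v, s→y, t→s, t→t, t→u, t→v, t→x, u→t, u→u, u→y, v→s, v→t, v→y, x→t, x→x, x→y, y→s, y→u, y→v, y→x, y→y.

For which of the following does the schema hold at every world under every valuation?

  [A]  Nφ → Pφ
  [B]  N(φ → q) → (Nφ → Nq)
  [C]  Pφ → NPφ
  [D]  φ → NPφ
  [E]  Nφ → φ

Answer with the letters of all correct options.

A, B, D

R is not reflexive: not s R s.
R is symmetric: every R-edge is matched by its reverse.
R is not euclidean: s R t and s R y but not t R y.
R is serial: every world has an R-successor.
(A) Nφ → Pφ is axiom D, which corresponds to seriality. R is serial — valid.
(B) N(φ → q) → (Nφ → Nq) is axiom K, valid on every Kripke frame — valid.
(C) Pφ → NPφ is axiom 5, which corresponds to the euclidean property. R is not euclidean — not valid.
(D) axiom B: valid iff R is symmetric. R is symmetric — valid.
(E) axiom T: valid iff R is reflexive. R is not reflexive — not valid.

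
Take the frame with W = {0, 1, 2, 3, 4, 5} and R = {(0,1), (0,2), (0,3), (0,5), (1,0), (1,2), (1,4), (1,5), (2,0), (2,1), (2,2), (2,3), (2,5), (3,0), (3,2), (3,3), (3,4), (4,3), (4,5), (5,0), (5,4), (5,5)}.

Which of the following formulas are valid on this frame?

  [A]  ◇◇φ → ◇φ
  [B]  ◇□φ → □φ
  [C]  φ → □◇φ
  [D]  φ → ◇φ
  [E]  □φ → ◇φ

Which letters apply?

E

R is not reflexive: not 0 R 0.
R is not symmetric: 1 R 4 but not 4 R 1.
R is not transitive: 0 R 1 and 1 R 0 but not 0 R 0.
R is not euclidean: 0 R 1 and 0 R 3 but not 1 R 3.
R is serial: every world has an R-successor.
(A) ◇◇φ → ◇φ (the dual of axiom 4) characterises the transitive frames. R is not transitive — not valid.
(B) ◇□φ → □φ is the dual of axiom 5, which corresponds to the euclidean property. R is not euclidean — not valid.
(C) φ → □◇φ is axiom B; it is valid on a frame exactly when R is symmetric. R is not symmetric, so not valid.
(D) φ → ◇φ is the dual of axiom T, which corresponds to reflexivity. R is not reflexive — not valid.
(E) □φ → ◇φ (axiom D) characterises the serial frames. R is serial — valid.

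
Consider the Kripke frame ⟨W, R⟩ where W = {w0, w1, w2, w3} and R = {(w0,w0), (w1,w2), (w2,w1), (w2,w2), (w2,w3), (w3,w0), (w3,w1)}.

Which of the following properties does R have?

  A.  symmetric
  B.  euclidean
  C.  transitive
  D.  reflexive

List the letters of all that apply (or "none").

none

(A) not symmetric: w2 R w3 but not w3 R w2.
(B) not euclidean: w2 R w1 and w2 R w3 but not w1 R w3.
(C) not transitive: w1 R w2 and w2 R w1 but not w1 R w1.
(D) not reflexive: not w1 R w1.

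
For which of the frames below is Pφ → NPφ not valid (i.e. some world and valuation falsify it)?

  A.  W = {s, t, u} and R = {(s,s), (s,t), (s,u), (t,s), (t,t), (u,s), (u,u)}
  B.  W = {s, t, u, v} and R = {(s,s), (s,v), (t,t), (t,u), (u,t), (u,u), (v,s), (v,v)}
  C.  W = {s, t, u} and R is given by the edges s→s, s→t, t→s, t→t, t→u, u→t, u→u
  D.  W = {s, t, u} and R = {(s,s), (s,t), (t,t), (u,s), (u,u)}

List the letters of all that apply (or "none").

The schema Pφ → NPφ is axiom 5; it is valid on a frame iff R is euclidean.
(A) R is not euclidean (s R t and s R u but not t R u), so the schema fails here.
(B) R is euclidean (any two R-successors of the same world are R-related), so the schema is valid here.
(C) R is not euclidean (t R s and t R u but not s R u), so the schema fails here.
(D) R is not euclidean (s R t and s R s but not t R s), so the schema fails here.

A, C, D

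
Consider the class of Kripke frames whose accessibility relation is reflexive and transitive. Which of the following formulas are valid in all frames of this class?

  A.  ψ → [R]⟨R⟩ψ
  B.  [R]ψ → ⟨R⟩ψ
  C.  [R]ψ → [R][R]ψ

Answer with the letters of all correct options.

B, C

Reflexive relations are serial.
(A) ψ → [R]⟨R⟩ψ is axiom B, which corresponds to symmetry. Such an R need not be symmetric — not valid.
(B) [R]ψ → ⟨R⟩ψ is axiom D, which corresponds to seriality. Every such R is serial — valid.
(C) [R]ψ → [R][R]ψ (axiom 4) characterises the transitive frames. Every such R is transitive — valid.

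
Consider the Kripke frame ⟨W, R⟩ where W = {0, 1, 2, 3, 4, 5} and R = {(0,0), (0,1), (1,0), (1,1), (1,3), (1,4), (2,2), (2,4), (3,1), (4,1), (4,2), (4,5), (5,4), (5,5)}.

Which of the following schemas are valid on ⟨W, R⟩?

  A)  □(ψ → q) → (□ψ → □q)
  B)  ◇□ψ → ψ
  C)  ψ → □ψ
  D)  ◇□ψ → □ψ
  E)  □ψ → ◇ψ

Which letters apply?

A, B, E

R is symmetric: every R-edge is matched by its reverse.
R is not euclidean: 1 R 0 and 1 R 3 but not 0 R 3.
R is serial: every world has an R-successor.
R is not a subset of the identity: 0 R 1 with 0 ≠ 1.
(A) this is just K, valid on every normal frame.
(B) ◇□ψ → ψ is the dual of axiom B; it is valid on a frame exactly when R is symmetric. R is symmetric, so valid.
(C) ψ → □ψ (equivalent to ◇p→p) corresponds to R being a subset of the identity. Here R ⊄ identity, so not valid.
(D) the dual of axiom 5: valid iff R is euclidean. R is not euclidean — not valid.
(E) □ψ → ◇ψ (axiom D) characterises the serial frames. R is serial — valid.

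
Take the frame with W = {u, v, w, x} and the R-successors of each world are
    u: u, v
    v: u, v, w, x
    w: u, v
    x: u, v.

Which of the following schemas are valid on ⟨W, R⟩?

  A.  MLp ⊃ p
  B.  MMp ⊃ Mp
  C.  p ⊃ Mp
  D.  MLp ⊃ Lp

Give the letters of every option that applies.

none

R is not reflexive: not w R w.
R is not symmetric: w R u but not u R w.
R is not transitive: u R v and v R w but not u R w.
R is not euclidean: v R u and v R w but not u R w.
(A) MLp ⊃ p is the dual of axiom B; it is valid on a frame exactly when R is symmetric. R is not symmetric, so not valid.
(B) the dual of axiom 4: valid iff R is transitive. R is not transitive — not valid.
(C) p ⊃ Mp is the dual of axiom T; it is valid on a frame exactly when R is reflexive. R is not reflexive, so not valid.
(D) MLp ⊃ Lp is the dual of axiom 5, which corresponds to the euclidean property. R is not euclidean — not valid.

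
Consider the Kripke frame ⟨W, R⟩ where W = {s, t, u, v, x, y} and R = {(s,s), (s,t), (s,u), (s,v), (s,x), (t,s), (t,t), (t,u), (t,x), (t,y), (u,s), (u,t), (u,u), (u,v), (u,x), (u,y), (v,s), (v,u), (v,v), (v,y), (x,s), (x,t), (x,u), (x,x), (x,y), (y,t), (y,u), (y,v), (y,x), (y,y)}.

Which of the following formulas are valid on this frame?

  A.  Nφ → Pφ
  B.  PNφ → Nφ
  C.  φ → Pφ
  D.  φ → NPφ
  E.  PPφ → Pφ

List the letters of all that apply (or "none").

R is reflexive: each world relates to itself.
R is symmetric: every R-edge is matched by its reverse.
R is not transitive: s R t and t R y but not s R y.
R is not euclidean: s R t and s R v but not t R v.
R is serial: every world has an R-successor.
(A) Nφ → Pφ (axiom D) characterises the serial frames. R is serial — valid.
(B) the dual of axiom 5: valid iff R is euclidean. R is not euclidean — not valid.
(C) φ → Pφ is the dual of axiom T, which corresponds to reflexivity. R is reflexive — valid.
(D) φ → NPφ is axiom B; it is valid on a frame exactly when R is symmetric. R is symmetric, so valid.
(E) PPφ → Pφ is the dual of axiom 4; it is valid on a frame exactly when R is transitive. R is not transitive, so not valid.

A, C, D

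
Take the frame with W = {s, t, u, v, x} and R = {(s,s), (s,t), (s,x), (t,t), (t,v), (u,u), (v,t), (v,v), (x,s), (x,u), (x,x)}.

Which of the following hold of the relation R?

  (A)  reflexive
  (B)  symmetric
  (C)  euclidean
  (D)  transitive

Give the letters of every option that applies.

(A) reflexive: each world relates to itself.
(B) not symmetric: s R t but not t R s.
(C) not euclidean: s R t and s R s but not t R s.
(D) not transitive: s R t and t R v but not s R v.

A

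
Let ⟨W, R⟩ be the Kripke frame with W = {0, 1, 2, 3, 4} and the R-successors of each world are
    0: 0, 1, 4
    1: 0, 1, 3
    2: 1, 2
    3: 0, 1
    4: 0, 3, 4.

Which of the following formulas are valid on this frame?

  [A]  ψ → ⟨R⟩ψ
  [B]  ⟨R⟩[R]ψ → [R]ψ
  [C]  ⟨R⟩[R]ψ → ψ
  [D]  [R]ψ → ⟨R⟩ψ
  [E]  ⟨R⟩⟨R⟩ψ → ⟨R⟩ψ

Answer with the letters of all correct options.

R is not reflexive: not 3 R 3.
R is not symmetric: 2 R 1 but not 1 R 2.
R is not transitive: 0 R 1 and 1 R 3 but not 0 R 3.
R is not euclidean: 0 R 1 and 0 R 4 but not 1 R 4.
R is serial: every world has an R-successor.
(A) ψ → ⟨R⟩ψ is the dual of axiom T, which corresponds to reflexivity. R is not reflexive — not valid.
(B) ⟨R⟩[R]ψ → [R]ψ (the dual of axiom 5) characterises the euclidean frames. R is not euclidean — not valid.
(C) the dual of axiom B: valid iff R is symmetric. R is not symmetric — not valid.
(D) axiom D: valid iff R is serial. R is serial — valid.
(E) ⟨R⟩⟨R⟩ψ → ⟨R⟩ψ (the dual of axiom 4) characterises the transitive frames. R is not transitive — not valid.

D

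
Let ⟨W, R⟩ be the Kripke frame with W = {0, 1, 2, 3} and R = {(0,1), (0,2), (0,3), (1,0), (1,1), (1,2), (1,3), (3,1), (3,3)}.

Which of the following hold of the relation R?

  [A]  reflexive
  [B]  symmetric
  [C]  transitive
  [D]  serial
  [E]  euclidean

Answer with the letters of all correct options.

(A) not reflexive: not 0 R 0.
(B) not symmetric: 0 R 2 but not 2 R 0.
(C) not transitive: 0 R 1 and 1 R 0 but not 0 R 0.
(D) not serial: 2 has no R-successor.
(E) not euclidean: 0 R 2 and 0 R 1 but not 2 R 1.

none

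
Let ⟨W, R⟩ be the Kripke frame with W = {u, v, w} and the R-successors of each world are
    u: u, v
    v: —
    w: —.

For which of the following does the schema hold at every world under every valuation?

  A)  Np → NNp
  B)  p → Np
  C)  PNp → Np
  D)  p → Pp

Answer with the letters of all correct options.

A

R is not reflexive: not v R v.
R is transitive: R is closed under composition.
R is not euclidean: u R v and u R u but not v R u.
R is not a subset of the identity: u R v with u ≠ v.
(A) Np → NNp (axiom 4) characterises the transitive frames. R is transitive — valid.
(B) p → Np is valid only on frames where every R-edge is a self-loop. Here R ⊄ identity — not valid.
(C) PNp → Np (the dual of axiom 5) characterises the euclidean frames. R is not euclidean — not valid.
(D) p → Pp (the dual of axiom T) characterises the reflexive frames. R is not reflexive — not valid.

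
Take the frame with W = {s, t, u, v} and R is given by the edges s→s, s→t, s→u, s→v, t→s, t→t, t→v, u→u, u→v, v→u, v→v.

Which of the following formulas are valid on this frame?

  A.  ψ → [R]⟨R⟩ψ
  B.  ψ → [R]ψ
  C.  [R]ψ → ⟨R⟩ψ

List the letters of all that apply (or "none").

R is not symmetric: s R u but not u R s.
R is serial: every world has an R-successor.
R is not a subset of the identity: s R t with s ≠ t.
(A) ψ → [R]⟨R⟩ψ (axiom B) characterises the symmetric frames. R is not symmetric — not valid.
(B) ψ → [R]ψ is valid only on frames where every R-edge is a self-loop. Here R ⊄ identity — not valid.
(C) [R]ψ → ⟨R⟩ψ (axiom D) characterises the serial frames. R is serial — valid.

C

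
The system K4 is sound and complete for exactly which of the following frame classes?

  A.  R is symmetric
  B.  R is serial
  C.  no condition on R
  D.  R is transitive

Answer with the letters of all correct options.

D

(A) this class determines KB, not K4.
(B) this class determines D, not K4.
(C) this class determines K, not K4.
(D) K4 is sound and complete for exactly this class.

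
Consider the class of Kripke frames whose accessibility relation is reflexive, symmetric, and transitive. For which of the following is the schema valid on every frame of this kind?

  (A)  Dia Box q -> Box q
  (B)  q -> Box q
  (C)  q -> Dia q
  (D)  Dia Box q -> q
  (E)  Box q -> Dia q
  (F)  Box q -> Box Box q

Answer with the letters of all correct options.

A relation that is reflexive, symmetric, and transitive is also euclidean and serial.
(A) Dia Box q -> Box q is the dual of axiom 5; it is valid on a frame exactly when R is euclidean. Every such R is euclidean, so valid.
(B) q -> Box q (equivalent to ◇p→p) corresponds to R being a subset of the identity. Such an R need not be a subset of the identity, so not valid.
(C) q -> Dia q is the dual of axiom T, which corresponds to reflexivity. Every such R is reflexive — valid.
(D) Dia Box q -> q is the dual of axiom B, which corresponds to symmetry. Every such R is symmetric — valid.
(E) Box q -> Dia q is axiom D; it is valid on a frame exactly when R is serial. Every such R is serial, so valid.
(F) Box q -> Box Box q is axiom 4, which corresponds to transitivity. Every such R is transitive — valid.

A, C, D, E, F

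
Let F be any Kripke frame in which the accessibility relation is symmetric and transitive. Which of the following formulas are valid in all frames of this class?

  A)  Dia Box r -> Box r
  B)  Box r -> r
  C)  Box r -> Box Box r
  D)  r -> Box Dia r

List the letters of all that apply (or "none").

A, C, D

A symmetric transitive relation is euclidean (uRv and uRw give vRu by symmetry, then vRw by transitivity).
(A) the dual of axiom 5: valid iff R is euclidean. Every such R is euclidean — valid.
(B) Box r -> r is axiom T; it is valid on a frame exactly when R is reflexive. Such an R need not be reflexive, so not valid.
(C) Box r -> Box Box r is axiom 4, which corresponds to transitivity. Every such R is transitive — valid.
(D) r -> Box Dia r is axiom B; it is valid on a frame exactly when R is symmetric. Every such R is symmetric, so valid.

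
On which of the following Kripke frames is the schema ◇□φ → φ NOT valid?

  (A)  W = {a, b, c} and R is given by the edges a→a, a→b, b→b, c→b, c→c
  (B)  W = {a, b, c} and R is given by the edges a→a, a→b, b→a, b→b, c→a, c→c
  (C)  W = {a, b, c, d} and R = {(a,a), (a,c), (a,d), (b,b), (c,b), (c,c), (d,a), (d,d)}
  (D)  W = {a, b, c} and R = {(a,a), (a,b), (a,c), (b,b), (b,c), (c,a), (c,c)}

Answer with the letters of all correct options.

The schema ◇□φ → φ is the dual of axiom B; it is valid on a frame iff R is symmetric.
(A) R is not symmetric (a R b but not b R a), so the schema fails here.
(B) R is not symmetric (c R a but not a R c), so the schema fails here.
(C) R is not symmetric (a R c but not c R a), so the schema fails here.
(D) R is not symmetric (a R b but not b R a), so the schema fails here.

A, B, C, D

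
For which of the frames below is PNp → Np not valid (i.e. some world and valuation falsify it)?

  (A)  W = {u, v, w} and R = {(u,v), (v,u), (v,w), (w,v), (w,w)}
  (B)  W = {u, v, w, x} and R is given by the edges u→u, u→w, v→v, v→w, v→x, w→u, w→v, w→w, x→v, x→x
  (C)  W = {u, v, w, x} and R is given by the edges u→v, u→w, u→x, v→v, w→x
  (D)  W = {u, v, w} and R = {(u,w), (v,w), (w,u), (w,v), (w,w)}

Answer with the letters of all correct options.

The schema PNp → Np is the dual of axiom 5; it is valid on a frame iff R is euclidean.
(A) R is not euclidean (v R u and v R w but not u R w), so the schema fails here.
(B) R is not euclidean (v R w and v R x but not w R x), so the schema fails here.
(C) R is not euclidean (u R v and u R w but not v R w), so the schema fails here.
(D) R is not euclidean (w R u and w R v but not u R v), so the schema fails here.

A, B, C, D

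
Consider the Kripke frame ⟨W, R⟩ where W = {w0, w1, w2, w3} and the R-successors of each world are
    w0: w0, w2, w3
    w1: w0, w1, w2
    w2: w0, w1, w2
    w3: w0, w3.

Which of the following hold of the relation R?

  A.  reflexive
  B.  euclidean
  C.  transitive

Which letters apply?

(A) reflexive: each world relates to itself.
(B) not euclidean: w0 R w2 and w0 R w3 but not w2 R w3.
(C) not transitive: w0 R w2 and w2 R w1 but not w0 R w1.

A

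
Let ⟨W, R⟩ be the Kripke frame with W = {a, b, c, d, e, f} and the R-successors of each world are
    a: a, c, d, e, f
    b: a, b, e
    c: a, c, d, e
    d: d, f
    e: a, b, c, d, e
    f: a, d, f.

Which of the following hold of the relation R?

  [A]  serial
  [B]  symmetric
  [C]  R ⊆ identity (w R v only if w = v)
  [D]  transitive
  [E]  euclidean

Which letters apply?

A

(A) serial: every world has an R-successor.
(B) not symmetric: a R d but not d R a.
(C) not ⊆ identity: a R c with a ≠ c.
(D) not transitive: a R e and e R b but not a R b.
(E) not euclidean: a R c and a R f but not c R f.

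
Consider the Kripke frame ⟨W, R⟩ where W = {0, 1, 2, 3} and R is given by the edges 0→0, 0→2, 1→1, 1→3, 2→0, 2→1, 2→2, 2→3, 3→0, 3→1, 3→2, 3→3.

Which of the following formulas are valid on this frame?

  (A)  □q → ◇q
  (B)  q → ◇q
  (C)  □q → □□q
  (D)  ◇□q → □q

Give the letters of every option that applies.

A, B

R is reflexive: each world relates to itself.
R is not transitive: 0 R 2 and 2 R 1 but not 0 R 1.
R is not euclidean: 2 R 0 and 2 R 1 but not 0 R 1.
R is serial: every world has an R-successor.
(A) □q → ◇q (axiom D) characterises the serial frames. R is serial — valid.
(B) q → ◇q is the dual of axiom T; it is valid on a frame exactly when R is reflexive. R is reflexive, so valid.
(C) □q → □□q is axiom 4, which corresponds to transitivity. R is not transitive — not valid.
(D) ◇□q → □q (the dual of axiom 5) characterises the euclidean frames. R is not euclidean — not valid.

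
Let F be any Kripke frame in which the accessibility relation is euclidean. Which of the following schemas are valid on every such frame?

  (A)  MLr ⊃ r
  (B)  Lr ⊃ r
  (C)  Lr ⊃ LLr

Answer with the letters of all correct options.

none

(A) the dual of axiom B: valid iff R is symmetric. Such an R need not be symmetric — not valid.
(B) Lr ⊃ r is axiom T; it is valid on a frame exactly when R is reflexive. Such an R need not be reflexive, so not valid.
(C) Lr ⊃ LLr is axiom 4; it is valid on a frame exactly when R is transitive. Such an R need not be transitive, so not valid.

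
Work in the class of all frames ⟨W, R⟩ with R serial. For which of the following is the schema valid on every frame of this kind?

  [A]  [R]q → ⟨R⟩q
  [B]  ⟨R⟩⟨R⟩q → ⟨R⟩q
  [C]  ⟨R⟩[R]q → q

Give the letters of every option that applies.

A

(A) axiom D: valid iff R is serial. Every such R is serial — valid.
(B) the dual of axiom 4: valid iff R is transitive. Such an R need not be transitive — not valid.
(C) ⟨R⟩[R]q → q is the dual of axiom B, which corresponds to symmetry. Such an R need not be symmetric — not valid.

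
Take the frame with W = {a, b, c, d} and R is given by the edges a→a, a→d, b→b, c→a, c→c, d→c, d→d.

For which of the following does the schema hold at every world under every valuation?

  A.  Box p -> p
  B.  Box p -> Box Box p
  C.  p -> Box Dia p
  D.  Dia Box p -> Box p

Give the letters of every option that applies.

A

R is reflexive: each world relates to itself.
R is not symmetric: a R d but not d R a.
R is not transitive: a R d and d R c but not a R c.
R is not euclidean: a R d and a R a but not d R a.
(A) Box p -> p is axiom T, which corresponds to reflexivity. R is reflexive — valid.
(B) Box p -> Box Box p (axiom 4) characterises the transitive frames. R is not transitive — not valid.
(C) p -> Box Dia p (axiom B) characterises the symmetric frames. R is not symmetric — not valid.
(D) Dia Box p -> Box p is the dual of axiom 5; it is valid on a frame exactly when R is euclidean. R is not euclidean, so not valid.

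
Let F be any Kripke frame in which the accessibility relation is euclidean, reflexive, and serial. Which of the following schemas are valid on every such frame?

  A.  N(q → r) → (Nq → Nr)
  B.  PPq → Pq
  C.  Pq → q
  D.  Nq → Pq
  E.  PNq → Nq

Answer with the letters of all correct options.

A, B, D, E

A relation that is euclidean, reflexive, and serial is also symmetric and transitive.
(A) this is just K, valid on every normal frame.
(B) PPq → Pq is the dual of axiom 4, which corresponds to transitivity. Every such R is transitive — valid.
(C) Pq → q is valid only on frames where every R-edge is a self-loop. Such an R need not be a subset of the identity — not valid.
(D) Nq → Pq (axiom D) characterises the serial frames. Every such R is serial — valid.
(E) PNq → Nq (the dual of axiom 5) characterises the euclidean frames. Every such R is euclidean — valid.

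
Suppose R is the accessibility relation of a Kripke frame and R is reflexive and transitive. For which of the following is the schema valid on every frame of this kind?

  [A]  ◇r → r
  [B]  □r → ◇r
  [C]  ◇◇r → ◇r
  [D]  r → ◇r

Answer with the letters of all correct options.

B, C, D

Reflexive relations are serial.
(A) ◇r → r is valid only on frames where every R-edge is a self-loop. Such an R need not be a subset of the identity — not valid.
(B) □r → ◇r (axiom D) characterises the serial frames. Every such R is serial — valid.
(C) the dual of axiom 4: valid iff R is transitive. Every such R is transitive — valid.
(D) r → ◇r is the dual of axiom T, which corresponds to reflexivity. Every such R is reflexive — valid.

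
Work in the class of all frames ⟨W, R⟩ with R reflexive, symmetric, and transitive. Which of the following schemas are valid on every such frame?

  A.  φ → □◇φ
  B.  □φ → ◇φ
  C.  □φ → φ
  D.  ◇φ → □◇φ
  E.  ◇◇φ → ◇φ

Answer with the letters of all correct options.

A, B, C, D, E

A relation that is reflexive, symmetric, and transitive is also euclidean and serial.
(A) φ → □◇φ (axiom B) characterises the symmetric frames. Every such R is symmetric — valid.
(B) □φ → ◇φ (axiom D) characterises the serial frames. Every such R is serial — valid.
(C) □φ → φ is axiom T; it is valid on a frame exactly when R is reflexive. Every such R is reflexive, so valid.
(D) axiom 5: valid iff R is euclidean. Every such R is euclidean — valid.
(E) ◇◇φ → ◇φ is the dual of axiom 4, which corresponds to transitivity. Every such R is transitive — valid.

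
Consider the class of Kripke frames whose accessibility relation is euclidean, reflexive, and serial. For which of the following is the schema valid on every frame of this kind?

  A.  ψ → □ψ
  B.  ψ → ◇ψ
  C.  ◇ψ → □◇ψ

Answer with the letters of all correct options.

B, C

A relation that is euclidean, reflexive, and serial is also symmetric and transitive.
(A) ψ → □ψ is valid only on frames where every R-edge is a self-loop. Such an R need not be a subset of the identity — not valid.
(B) ψ → ◇ψ is the dual of axiom T, which corresponds to reflexivity. Every such R is reflexive — valid.
(C) axiom 5: valid iff R is euclidean. Every such R is euclidean — valid.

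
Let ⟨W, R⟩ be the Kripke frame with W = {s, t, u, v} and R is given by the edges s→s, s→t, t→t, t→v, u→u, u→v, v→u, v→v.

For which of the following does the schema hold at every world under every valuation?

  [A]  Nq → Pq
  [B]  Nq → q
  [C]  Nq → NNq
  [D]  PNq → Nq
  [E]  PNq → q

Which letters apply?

R is reflexive: each world relates to itself.
R is not symmetric: s R t but not t R s.
R is not transitive: s R t and t R v but not s R v.
R is not euclidean: s R t and s R s but not t R s.
R is serial: every world has an R-successor.
(A) Nq → Pq is axiom D; it is valid on a frame exactly when R is serial. R is serial, so valid.
(B) Nq → q is axiom T; it is valid on a frame exactly when R is reflexive. R is reflexive, so valid.
(C) Nq → NNq is axiom 4, which corresponds to transitivity. R is not transitive — not valid.
(D) PNq → Nq is the dual of axiom 5; it is valid on a frame exactly when R is euclidean. R is not euclidean, so not valid.
(E) PNq → q is the dual of axiom B; it is valid on a frame exactly when R is symmetric. R is not symmetric, so not valid.

A, B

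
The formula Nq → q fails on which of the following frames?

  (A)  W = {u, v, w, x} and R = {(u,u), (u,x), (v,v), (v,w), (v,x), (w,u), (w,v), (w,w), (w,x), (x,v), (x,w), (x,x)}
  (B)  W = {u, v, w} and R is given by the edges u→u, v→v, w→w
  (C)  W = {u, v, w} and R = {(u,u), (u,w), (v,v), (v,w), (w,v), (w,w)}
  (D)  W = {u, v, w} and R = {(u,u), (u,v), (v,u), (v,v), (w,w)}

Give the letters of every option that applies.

The schema Nq → q is axiom T; it is valid on a frame iff R is reflexive.
(A) R is reflexive (each world relates to itself), so the schema is valid here.
(B) R is reflexive (each world relates to itself), so the schema is valid here.
(C) R is reflexive (each world relates to itself), so the schema is valid here.
(D) R is reflexive (each world relates to itself), so the schema is valid here.

none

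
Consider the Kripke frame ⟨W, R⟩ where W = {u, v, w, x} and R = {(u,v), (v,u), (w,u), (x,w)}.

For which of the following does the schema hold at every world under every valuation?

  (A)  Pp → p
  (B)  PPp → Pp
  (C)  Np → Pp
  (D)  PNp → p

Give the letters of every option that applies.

R is not symmetric: w R u but not u R w.
R is not transitive: u R v and v R u but not u R u.
R is serial: every world has an R-successor.
R is not a subset of the identity: u R v with u ≠ v.
(A) Pp → p (the converse of T) corresponds to R being a subset of the identity. Here R ⊄ identity, so not valid.
(B) the dual of axiom 4: valid iff R is transitive. R is not transitive — not valid.
(C) axiom D: valid iff R is serial. R is serial — valid.
(D) PNp → p is the dual of axiom B; it is valid on a frame exactly when R is symmetric. R is not symmetric, so not valid.

C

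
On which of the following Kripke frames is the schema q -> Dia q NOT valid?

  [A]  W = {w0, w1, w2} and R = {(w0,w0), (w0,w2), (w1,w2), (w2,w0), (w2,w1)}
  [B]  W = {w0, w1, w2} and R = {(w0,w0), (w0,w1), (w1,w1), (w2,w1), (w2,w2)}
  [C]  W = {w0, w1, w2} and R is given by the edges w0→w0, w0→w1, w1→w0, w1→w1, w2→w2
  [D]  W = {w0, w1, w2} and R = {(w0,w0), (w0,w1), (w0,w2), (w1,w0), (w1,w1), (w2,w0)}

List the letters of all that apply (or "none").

The schema q -> Dia q is the dual of axiom T; it is valid on a frame iff R is reflexive.
(A) R is not reflexive (not w1 R w1), so the schema fails here.
(B) R is reflexive (each world relates to itself), so the schema is valid here.
(C) R is reflexive (each world relates to itself), so the schema is valid here.
(D) R is not reflexive (not w2 R w2), so the schema fails here.

A, D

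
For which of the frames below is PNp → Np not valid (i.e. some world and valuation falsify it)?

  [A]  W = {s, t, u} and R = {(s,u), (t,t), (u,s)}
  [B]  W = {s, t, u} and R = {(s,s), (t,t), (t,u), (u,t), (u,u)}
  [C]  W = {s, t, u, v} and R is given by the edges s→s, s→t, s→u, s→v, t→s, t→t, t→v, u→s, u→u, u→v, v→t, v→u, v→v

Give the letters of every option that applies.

A, C

The schema PNp → Np is the dual of axiom 5; it is valid on a frame iff R is euclidean.
(A) R is not euclidean (s R u and s R u but not u R u), so the schema fails here.
(B) R is euclidean (any two R-successors of the same world are R-related), so the schema is valid here.
(C) R is not euclidean (s R t and s R u but not t R u), so the schema fails here.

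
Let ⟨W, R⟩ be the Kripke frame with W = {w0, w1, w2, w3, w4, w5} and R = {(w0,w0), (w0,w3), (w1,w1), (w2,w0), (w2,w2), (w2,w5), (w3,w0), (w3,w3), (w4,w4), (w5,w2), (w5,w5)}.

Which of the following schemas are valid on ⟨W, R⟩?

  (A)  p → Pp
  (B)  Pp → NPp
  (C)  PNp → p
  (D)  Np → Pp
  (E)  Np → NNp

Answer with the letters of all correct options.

R is reflexive: each world relates to itself.
R is not symmetric: w2 R w0 but not w0 R w2.
R is not transitive: w2 R w0 and w0 R w3 but not w2 R w3.
R is not euclidean: w2 R w0 and w2 R w2 but not w0 R w2.
R is serial: every world has an R-successor.
(A) p → Pp is the dual of axiom T, which corresponds to reflexivity. R is reflexive — valid.
(B) Pp → NPp is axiom 5; it is valid on a frame exactly when R is euclidean. R is not euclidean, so not valid.
(C) PNp → p is the dual of axiom B, which corresponds to symmetry. R is not symmetric — not valid.
(D) Np → Pp is axiom D, which corresponds to seriality. R is serial — valid.
(E) Np → NNp is axiom 4; it is valid on a frame exactly when R is transitive. R is not transitive, so not valid.

A, D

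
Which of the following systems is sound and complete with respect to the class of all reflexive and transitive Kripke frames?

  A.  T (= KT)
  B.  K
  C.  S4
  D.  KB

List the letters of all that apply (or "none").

C

(A) T (= KT) is determined by the class of reflexive frames.
(B) K is determined by the class of arbitrary frames.
(C) S4 is determined by exactly this class.
(D) KB is determined by the class of symmetric frames.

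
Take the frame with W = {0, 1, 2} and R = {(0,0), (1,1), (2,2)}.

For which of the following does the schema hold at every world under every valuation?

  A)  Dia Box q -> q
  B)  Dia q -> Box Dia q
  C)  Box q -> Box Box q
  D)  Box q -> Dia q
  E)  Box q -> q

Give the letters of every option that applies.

A, B, C, D, E

R is reflexive: each world relates to itself.
R is symmetric: every R-edge is matched by its reverse.
R is transitive: R is closed under composition.
R is euclidean: any two R-successors of the same world are R-related.
R is serial: every world has an R-successor.
(A) Dia Box q -> q is the dual of axiom B, which corresponds to symmetry. R is symmetric — valid.
(B) axiom 5: valid iff R is euclidean. R is euclidean — valid.
(C) Box q -> Box Box q is axiom 4, which corresponds to transitivity. R is transitive — valid.
(D) Box q -> Dia q is axiom D; it is valid on a frame exactly when R is serial. R is serial, so valid.
(E) Box q -> q is axiom T; it is valid on a frame exactly when R is reflexive. R is reflexive, so valid.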